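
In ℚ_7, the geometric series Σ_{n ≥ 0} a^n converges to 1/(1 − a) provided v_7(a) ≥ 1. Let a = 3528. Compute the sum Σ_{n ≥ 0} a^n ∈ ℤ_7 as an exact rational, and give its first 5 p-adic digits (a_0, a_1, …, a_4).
Σ a^n = 1/(1 − a) = -1/3527;  first 5 digits = (1, 0, 2, 3, 5)

v_7(a) = 2 ≥ 1, so the series converges in ℤ_7 to 1/(1 − a) = 1/(1 − 3528) = -1/3527. Expand this rational in ℤ_7: compute digits iteratively via d_i = x_i mod 7, x_{i+1} = (x_i − d_i)/7. The first 5 digits are (1, 0, 2, 3, 5).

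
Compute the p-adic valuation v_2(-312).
v_2(-312) = 3

v_2(n) is the largest exponent k such that 2^k divides n. Factor out: -312 = -2^3 · 39. (Sign doesn't affect v_p.) So v_2(-312) = 3.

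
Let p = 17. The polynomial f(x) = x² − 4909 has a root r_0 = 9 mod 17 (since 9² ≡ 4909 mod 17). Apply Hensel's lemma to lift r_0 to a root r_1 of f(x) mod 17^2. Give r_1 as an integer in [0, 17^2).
r_1 = 213 (mod 289)

Hensel's recurrence: r_{i+1} = r_i − f(r_i)·(f′(r_i))^{-1} mod 17^{i+2}, with f′(x) = 2x. Iterate:
  r_0 = 9 (mod 17)
  r_1 = 213 (mod 289)
Final: r_1 = 213, and one checks f(r_1) ≡ 0 mod 17^2.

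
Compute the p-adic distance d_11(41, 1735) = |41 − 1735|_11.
d_11(41, 1735) = 1/121

Step 1 — x − y = 41 − 1735 = -1694. Step 2 — v_11(-1694) = 2 (factor: -1694 = −(11^2 · 14); the sign does not affect v_p). Step 3 — |x − y|_11 = 11^{-2} = 1/121.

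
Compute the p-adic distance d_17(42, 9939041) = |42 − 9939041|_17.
d_17(42, 9939041) = 1/1419857

Step 1 — x − y = 42 − 9939041 = -9938999. Step 2 — v_17(-9938999) = 5 (factor: -9938999 = −(17^5 · 7); the sign does not affect v_p). Step 3 — |x − y|_17 = 17^{-5} = 1/1419857.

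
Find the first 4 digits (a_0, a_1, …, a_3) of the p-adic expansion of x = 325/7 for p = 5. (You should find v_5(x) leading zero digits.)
(a_0, …, a_3) = (0, 0, 4, 1)

v_5(325/7) = 2, so a_0 = ... = a_1 = 0. Factor out: x = 5^2 · u with u = 13/7 a unit in ℤ_5. Expand u iteratively via a_{v+i} = u_i mod 5, u_{i+1} = (u_i − a_{v+i})/5:
  u_0 = 13/7;  a_2 = 4;  u_1 = (u_0 − 4)/5 = -3/7
  u_1 = -3/7;  a_3 = 1;  u_2 = (u_1 − 1)/5 = -2/7
Digits: (0, 0, 4, 1).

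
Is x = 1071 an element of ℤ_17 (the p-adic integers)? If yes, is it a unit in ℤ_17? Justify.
x ∈ ℤ_17 but not a unit; v_17(x) = 1 > 0

ℤ_17 = {x ∈ ℚ_17 : v_17(x) ≥ 0} and ℤ_17^× = {x ∈ ℤ_17 : v_17(x) = 0}. Here v_17(1071) = v_17(num) − v_17(den) = 1; compare against these criteria.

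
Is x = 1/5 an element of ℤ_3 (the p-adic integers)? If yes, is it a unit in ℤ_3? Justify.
x ∈ ℤ_3^× (unit); v_3(x) = 0

ℤ_3 = {x ∈ ℚ_3 : v_3(x) ≥ 0} and ℤ_3^× = {x ∈ ℤ_3 : v_3(x) = 0}. Here v_3(1/5) = v_3(num) − v_3(den) = 0; compare against these criteria.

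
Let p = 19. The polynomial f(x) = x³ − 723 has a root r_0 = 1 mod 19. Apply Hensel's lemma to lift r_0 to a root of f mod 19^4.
r_3 = 43682 (mod 130321)

Hensel: r_{i+1} = r_i − f(r_i)/f′(r_i) mod 19^{i+2}, where f′(x) = 3x². Iterate:
  r_0 = 1 (mod 19)
  r_1 = 1 (mod 361)
  r_2 = 2528 (mod 6859)
  r_3 = 43682 (mod 130321)
Final: r = 43682 with f(r) ≡ 0 mod 19^4.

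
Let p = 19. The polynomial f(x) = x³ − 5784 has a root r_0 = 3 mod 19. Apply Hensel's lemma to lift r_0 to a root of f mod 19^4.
r_3 = 70531 (mod 130321)

Hensel: r_{i+1} = r_i − f(r_i)/f′(r_i) mod 19^{i+2}, where f′(x) = 3x². Iterate:
  r_0 = 3 (mod 19)
  r_1 = 136 (mod 361)
  r_2 = 1941 (mod 6859)
  r_3 = 70531 (mod 130321)
Final: r = 70531 with f(r) ≡ 0 mod 19^4.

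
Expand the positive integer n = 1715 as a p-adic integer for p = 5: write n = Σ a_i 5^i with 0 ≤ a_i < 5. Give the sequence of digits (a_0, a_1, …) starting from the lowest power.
(a_0, a_1, …) = (0, 3, 3, 3, 2)

Repeated division by 5 gives the digits low-to-high: 1715 = 3·5^1 + 3·5^2 + 3·5^3 + 2·5^4. Digit sequence: (0, 3, 3, 3, 2).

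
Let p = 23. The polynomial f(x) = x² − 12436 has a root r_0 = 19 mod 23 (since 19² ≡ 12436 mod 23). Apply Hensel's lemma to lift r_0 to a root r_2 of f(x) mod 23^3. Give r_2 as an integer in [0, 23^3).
r_2 = 5056 (mod 12167)

Hensel's recurrence: r_{i+1} = r_i − f(r_i)·(f′(r_i))^{-1} mod 23^{i+2}, with f′(x) = 2x. Iterate:
  r_0 = 19 (mod 23)
  r_1 = 295 (mod 529)
  r_2 = 5056 (mod 12167)
Final: r_2 = 5056, and one checks f(r_2) ≡ 0 mod 23^3.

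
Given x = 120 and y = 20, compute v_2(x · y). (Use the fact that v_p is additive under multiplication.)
v_2(2400) = 5

v_p(x) = 3 (factor: 120 = 2^3 · 15); v_p(y) = 2 (factor: 20 = 2^2 · 5). Additivity: v_p(xy) = v_p(x) + v_p(y) = 3 + 2 = 5. (Direct check: xy = 2400 = 2^5 · (75).)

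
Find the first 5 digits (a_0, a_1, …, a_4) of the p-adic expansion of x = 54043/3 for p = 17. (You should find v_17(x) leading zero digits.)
(a_0, …, a_4) = (0, 0, 0, 15, 5)

v_17(54043/3) = 3, so a_0 = ... = a_2 = 0. Factor out: x = 17^3 · u with u = 11/3 a unit in ℤ_17. Expand u iteratively via a_{v+i} = u_i mod 17, u_{i+1} = (u_i − a_{v+i})/17:
  u_0 = 11/3;  a_3 = 15;  u_1 = (u_0 − 15)/17 = -2/3
  u_1 = -2/3;  a_4 = 5;  u_2 = (u_1 − 5)/17 = -1/3
Digits: (0, 0, 0, 15, 5).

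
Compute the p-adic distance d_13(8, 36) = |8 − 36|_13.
d_13(8, 36) = 1

Step 1 — x − y = 8 − 36 = -28. Step 2 — v_13(-28) = 0 (factor: -28 = −(13^0 · 28); the sign does not affect v_p). Step 3 — |x − y|_13 = 13^{0} = 1.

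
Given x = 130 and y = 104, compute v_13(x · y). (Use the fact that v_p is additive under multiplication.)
v_13(13520) = 2

v_p(x) = 1 (factor: 130 = 13^1 · 10); v_p(y) = 1 (factor: 104 = 13^1 · 8). Additivity: v_p(xy) = v_p(x) + v_p(y) = 1 + 1 = 2. (Direct check: xy = 13520 = 13^2 · (80).)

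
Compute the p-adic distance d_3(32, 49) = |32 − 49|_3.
d_3(32, 49) = 1

Step 1 — x − y = 32 − 49 = -17. Step 2 — v_3(-17) = 0 (factor: -17 = −(3^0 · 17); the sign does not affect v_p). Step 3 — |x − y|_3 = 3^{0} = 1.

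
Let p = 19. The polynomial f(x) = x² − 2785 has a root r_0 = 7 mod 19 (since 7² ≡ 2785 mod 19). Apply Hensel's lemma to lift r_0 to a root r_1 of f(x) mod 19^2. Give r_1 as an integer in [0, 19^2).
r_1 = 254 (mod 361)

Hensel's recurrence: r_{i+1} = r_i − f(r_i)·(f′(r_i))^{-1} mod 19^{i+2}, with f′(x) = 2x. Iterate:
  r_0 = 7 (mod 19)
  r_1 = 254 (mod 361)
Final: r_1 = 254, and one checks f(r_1) ≡ 0 mod 19^2.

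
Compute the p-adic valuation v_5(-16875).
v_5(-16875) = 4

v_5(n) is the largest exponent k such that 5^k divides n. Factor out: -16875 = -5^4 · 27. (Sign doesn't affect v_p.) So v_5(-16875) = 4.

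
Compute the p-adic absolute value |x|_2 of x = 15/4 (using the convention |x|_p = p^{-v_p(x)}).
|15/4|_2 = 4

Step 1 — compute v_2(x) by factoring powers of 2 out of the numerator and denominator: v_2(15/4) = -2. Step 2 — apply |x|_p = p^{-v_p(x)} = 2^{2} = 4.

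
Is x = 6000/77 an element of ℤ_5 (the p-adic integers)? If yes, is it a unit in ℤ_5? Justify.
x ∈ ℤ_5 but not a unit; v_5(x) = 3 > 0

ℤ_5 = {x ∈ ℚ_5 : v_5(x) ≥ 0} and ℤ_5^× = {x ∈ ℤ_5 : v_5(x) = 0}. Here v_5(6000/77) = v_5(num) − v_5(den) = 3; compare against these criteria.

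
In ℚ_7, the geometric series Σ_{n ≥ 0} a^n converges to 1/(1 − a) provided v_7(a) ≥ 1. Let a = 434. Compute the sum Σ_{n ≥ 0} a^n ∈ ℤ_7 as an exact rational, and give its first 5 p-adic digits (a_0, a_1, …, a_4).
Σ a^n = 1/(1 − a) = -1/433;  first 5 digits = (1, 6, 2, 3, 1)

v_7(a) = 1 ≥ 1, so the series converges in ℤ_7 to 1/(1 − a) = 1/(1 − 434) = -1/433. Expand this rational in ℤ_7: compute digits iteratively via d_i = x_i mod 7, x_{i+1} = (x_i − d_i)/7. The first 5 digits are (1, 6, 2, 3, 1).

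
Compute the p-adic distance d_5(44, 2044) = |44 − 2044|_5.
d_5(44, 2044) = 1/125

Step 1 — x − y = 44 − 2044 = -2000. Step 2 — v_5(-2000) = 3 (factor: -2000 = −(5^3 · 16); the sign does not affect v_p). Step 3 — |x − y|_5 = 5^{-3} = 1/125.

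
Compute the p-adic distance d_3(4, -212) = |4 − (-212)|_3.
d_3(4, -212) = 1/27

Step 1 — x − y = 4 − (-212) = 216. Step 2 — v_3(216) = 3 (factor: 216 = (3^3 · 8); the sign does not affect v_p). Step 3 — |x − y|_3 = 3^{-3} = 1/27.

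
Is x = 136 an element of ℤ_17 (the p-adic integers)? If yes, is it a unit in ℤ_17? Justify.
x ∈ ℤ_17 but not a unit; v_17(x) = 1 > 0

ℤ_17 = {x ∈ ℚ_17 : v_17(x) ≥ 0} and ℤ_17^× = {x ∈ ℤ_17 : v_17(x) = 0}. Here v_17(136) = v_17(num) − v_17(den) = 1; compare against these criteria.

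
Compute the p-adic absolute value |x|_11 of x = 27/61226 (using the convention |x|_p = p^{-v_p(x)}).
|27/61226|_11 = 1331

Step 1 — compute v_11(x) by factoring powers of 11 out of the numerator and denominator: v_11(27/61226) = -3. Step 2 — apply |x|_p = p^{-v_p(x)} = 11^{3} = 1331.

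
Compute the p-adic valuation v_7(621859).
v_7(621859) = 5

v_7(n) is the largest exponent k such that 7^k divides n. Factor out: 621859 = 7^5 · 37. (Sign doesn't affect v_p.) So v_7(621859) = 5.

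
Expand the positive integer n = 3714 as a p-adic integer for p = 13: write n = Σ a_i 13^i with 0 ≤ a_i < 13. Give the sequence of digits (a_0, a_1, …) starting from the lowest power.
(a_0, a_1, …) = (9, 12, 8, 1)

Repeated division by 13 gives the digits low-to-high: 3714 = 9 + 12·13^1 + 8·13^2 + 1·13^3. Digit sequence: (9, 12, 8, 1).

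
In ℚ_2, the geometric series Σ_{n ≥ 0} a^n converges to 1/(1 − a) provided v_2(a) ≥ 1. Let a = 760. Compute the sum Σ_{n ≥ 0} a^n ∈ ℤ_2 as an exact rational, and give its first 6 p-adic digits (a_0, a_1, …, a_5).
Σ a^n = 1/(1 − a) = -1/759;  first 6 digits = (1, 0, 0, 1, 1, 1)

v_2(a) = 3 ≥ 1, so the series converges in ℤ_2 to 1/(1 − a) = 1/(1 − 760) = -1/759. Expand this rational in ℤ_2: compute digits iteratively via d_i = x_i mod 2, x_{i+1} = (x_i − d_i)/2. The first 6 digits are (1, 0, 0, 1, 1, 1).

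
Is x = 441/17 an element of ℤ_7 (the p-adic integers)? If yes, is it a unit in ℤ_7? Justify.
x ∈ ℤ_7 but not a unit; v_7(x) = 2 > 0

ℤ_7 = {x ∈ ℚ_7 : v_7(x) ≥ 0} and ℤ_7^× = {x ∈ ℤ_7 : v_7(x) = 0}. Here v_7(441/17) = v_7(num) − v_7(den) = 2; compare against these criteria.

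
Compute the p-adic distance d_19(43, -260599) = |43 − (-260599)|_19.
d_19(43, -260599) = 1/130321

Step 1 — x − y = 43 − (-260599) = 260642. Step 2 — v_19(260642) = 4 (factor: 260642 = (19^4 · 2); the sign does not affect v_p). Step 3 — |x − y|_19 = 19^{-4} = 1/130321.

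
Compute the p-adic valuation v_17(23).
v_17(23) = 0

v_17(n) is the largest exponent k such that 17^k divides n. Factor out: 23 = 17^0 · 23. (Sign doesn't affect v_p.) So v_17(23) = 0.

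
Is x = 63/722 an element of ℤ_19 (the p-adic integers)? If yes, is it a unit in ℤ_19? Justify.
x ∉ ℤ_19 (v_19(x) = -2 < 0)

ℤ_19 = {x ∈ ℚ_19 : v_19(x) ≥ 0} and ℤ_19^× = {x ∈ ℤ_19 : v_19(x) = 0}. Here v_19(63/722) = v_19(num) − v_19(den) = -2; compare against these criteria.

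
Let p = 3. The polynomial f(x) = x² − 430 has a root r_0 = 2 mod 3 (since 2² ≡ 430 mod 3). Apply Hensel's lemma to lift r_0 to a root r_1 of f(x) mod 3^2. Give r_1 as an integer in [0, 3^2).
r_1 = 5 (mod 9)

Hensel's recurrence: r_{i+1} = r_i − f(r_i)·(f′(r_i))^{-1} mod 3^{i+2}, with f′(x) = 2x. Iterate:
  r_0 = 2 (mod 3)
  r_1 = 5 (mod 9)
Final: r_1 = 5, and one checks f(r_1) ≡ 0 mod 3^2.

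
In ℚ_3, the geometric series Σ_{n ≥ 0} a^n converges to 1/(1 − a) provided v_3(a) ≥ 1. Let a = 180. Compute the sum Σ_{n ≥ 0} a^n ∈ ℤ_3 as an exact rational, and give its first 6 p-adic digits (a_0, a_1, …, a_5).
Σ a^n = 1/(1 − a) = -1/179;  first 6 digits = (1, 0, 2, 0, 0, 2)

v_3(a) = 2 ≥ 1, so the series converges in ℤ_3 to 1/(1 − a) = 1/(1 − 180) = -1/179. Expand this rational in ℤ_3: compute digits iteratively via d_i = x_i mod 3, x_{i+1} = (x_i − d_i)/3. The first 6 digits are (1, 0, 2, 0, 0, 2).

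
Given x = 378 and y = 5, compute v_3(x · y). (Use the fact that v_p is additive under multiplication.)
v_3(1890) = 3

v_p(x) = 3 (factor: 378 = 3^3 · 14); v_p(y) = 0 (factor: 5 = 3^0 · 5). Additivity: v_p(xy) = v_p(x) + v_p(y) = 3 + 0 = 3. (Direct check: xy = 1890 = 3^3 · (70).)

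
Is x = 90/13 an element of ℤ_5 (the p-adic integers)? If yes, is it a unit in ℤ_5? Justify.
x ∈ ℤ_5 but not a unit; v_5(x) = 1 > 0

ℤ_5 = {x ∈ ℚ_5 : v_5(x) ≥ 0} and ℤ_5^× = {x ∈ ℤ_5 : v_5(x) = 0}. Here v_5(90/13) = v_5(num) − v_5(den) = 1; compare against these criteria.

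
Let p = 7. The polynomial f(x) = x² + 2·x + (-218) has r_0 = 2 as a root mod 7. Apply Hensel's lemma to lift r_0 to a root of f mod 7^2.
r_1 = 37 (mod 49)

Hensel: r_{i+1} = r_i − f(r_i)·(f′(r_i))^{-1} mod 7^{i+2}, f′(x) = 2x + 2. Iterate:
  r_0 = 2 (mod 7)
  r_1 = 37 (mod 49)
Final: r = 37 satisfies f(r) ≡ 0 mod 7^2.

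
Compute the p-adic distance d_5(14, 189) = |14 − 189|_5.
d_5(14, 189) = 1/25

Step 1 — x − y = 14 − 189 = -175. Step 2 — v_5(-175) = 2 (factor: -175 = −(5^2 · 7); the sign does not affect v_p). Step 3 — |x − y|_5 = 5^{-2} = 1/25.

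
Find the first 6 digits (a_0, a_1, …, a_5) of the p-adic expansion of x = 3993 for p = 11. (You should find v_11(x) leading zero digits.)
(a_0, …, a_5) = (0, 0, 0, 3, 0, 0)

v_11(3993) = 3, so a_0 = ... = a_2 = 0. Factor out: x = 11^3 · u with u = 3 a unit in ℤ_11. Expand u iteratively via a_{v+i} = u_i mod 11, u_{i+1} = (u_i − a_{v+i})/11:
  u_0 = 3;  a_3 = 3;  u_1 = (u_0 − 3)/11 = 0
  u_1 = 0;  a_4 = 0;  u_2 = (u_1 − 0)/11 = 0
  u_2 = 0;  a_5 = 0;  u_3 = (u_2 − 0)/11 = 0
Digits: (0, 0, 0, 3, 0, 0).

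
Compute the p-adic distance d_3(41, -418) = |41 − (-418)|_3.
d_3(41, -418) = 1/27

Step 1 — x − y = 41 − (-418) = 459. Step 2 — v_3(459) = 3 (factor: 459 = (3^3 · 17); the sign does not affect v_p). Step 3 — |x − y|_3 = 3^{-3} = 1/27.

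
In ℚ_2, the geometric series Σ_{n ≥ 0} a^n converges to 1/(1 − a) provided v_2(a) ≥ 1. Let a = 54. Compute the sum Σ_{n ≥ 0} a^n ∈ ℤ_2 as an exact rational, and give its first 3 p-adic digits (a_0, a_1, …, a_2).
Σ a^n = 1/(1 − a) = -1/53;  first 3 digits = (1, 1, 0)

v_2(a) = 1 ≥ 1, so the series converges in ℤ_2 to 1/(1 − a) = 1/(1 − 54) = -1/53. Expand this rational in ℤ_2: compute digits iteratively via d_i = x_i mod 2, x_{i+1} = (x_i − d_i)/2. The first 3 digits are (1, 1, 0).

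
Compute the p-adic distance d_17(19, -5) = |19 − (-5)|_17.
d_17(19, -5) = 1

Step 1 — x − y = 19 − (-5) = 24. Step 2 — v_17(24) = 0 (factor: 24 = (17^0 · 24); the sign does not affect v_p). Step 3 — |x − y|_17 = 17^{0} = 1.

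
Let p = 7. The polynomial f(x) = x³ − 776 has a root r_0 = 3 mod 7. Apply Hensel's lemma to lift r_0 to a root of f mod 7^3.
r_2 = 283 (mod 343)

Hensel: r_{i+1} = r_i − f(r_i)/f′(r_i) mod 7^{i+2}, where f′(x) = 3x². Iterate:
  r_0 = 3 (mod 7)
  r_1 = 38 (mod 49)
  r_2 = 283 (mod 343)
Final: r = 283 with f(r) ≡ 0 mod 7^3.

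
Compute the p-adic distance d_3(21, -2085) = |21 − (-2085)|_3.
d_3(21, -2085) = 1/81

Step 1 — x − y = 21 − (-2085) = 2106. Step 2 — v_3(2106) = 4 (factor: 2106 = (3^4 · 26); the sign does not affect v_p). Step 3 — |x − y|_3 = 3^{-4} = 1/81.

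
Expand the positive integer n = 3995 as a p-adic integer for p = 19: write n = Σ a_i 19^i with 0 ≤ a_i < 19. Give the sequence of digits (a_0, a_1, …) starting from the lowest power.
(a_0, a_1, …) = (5, 1, 11)

Repeated division by 19 gives the digits low-to-high: 3995 = 5 + 1·19^1 + 11·19^2. Digit sequence: (5, 1, 11).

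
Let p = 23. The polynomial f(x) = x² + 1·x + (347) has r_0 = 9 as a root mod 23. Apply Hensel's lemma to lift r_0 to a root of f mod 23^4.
r_3 = 51828 (mod 279841)

Hensel: r_{i+1} = r_i − f(r_i)·(f′(r_i))^{-1} mod 23^{i+2}, f′(x) = 2x + 1. Iterate:
  r_0 = 9 (mod 23)
  r_1 = 515 (mod 529)
  r_2 = 3160 (mod 12167)
  r_3 = 51828 (mod 279841)
Final: r = 51828 satisfies f(r) ≡ 0 mod 23^4.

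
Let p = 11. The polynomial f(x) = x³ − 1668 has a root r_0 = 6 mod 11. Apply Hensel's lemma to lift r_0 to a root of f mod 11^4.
r_3 = 3273 (mod 14641)

Hensel: r_{i+1} = r_i − f(r_i)/f′(r_i) mod 11^{i+2}, where f′(x) = 3x². Iterate:
  r_0 = 6 (mod 11)
  r_1 = 6 (mod 121)
  r_2 = 611 (mod 1331)
  r_3 = 3273 (mod 14641)
Final: r = 3273 with f(r) ≡ 0 mod 11^4.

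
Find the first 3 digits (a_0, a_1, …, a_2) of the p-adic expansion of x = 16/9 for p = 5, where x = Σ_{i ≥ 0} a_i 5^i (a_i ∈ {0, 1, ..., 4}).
(a_0, …, a_2) = (4, 4, 3)

v_5(16/9) = 0 (numerator and denominator both coprime to 5), so x ∈ ℤ_5^×. Compute digits iteratively via a_i = x_i mod 5, x_{i+1} = (x_i − a_i)/5, with x_0 = x:
  x_0 = 16/9;  a_0 = 4;  x_1 = (x_0 − 4)/5 = -4/9
  x_1 = -4/9;  a_1 = 4;  x_2 = (x_1 − 4)/5 = -8/9
  x_2 = -8/9;  a_2 = 3;  x_3 = (x_2 − 3)/5 = -7/9
Digits: (4, 4, 3).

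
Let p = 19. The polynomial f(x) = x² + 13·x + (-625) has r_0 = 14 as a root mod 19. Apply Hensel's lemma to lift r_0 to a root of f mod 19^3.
r_2 = 4669 (mod 6859)

Hensel: r_{i+1} = r_i − f(r_i)·(f′(r_i))^{-1} mod 19^{i+2}, f′(x) = 2x + 13. Iterate:
  r_0 = 14 (mod 19)
  r_1 = 337 (mod 361)
  r_2 = 4669 (mod 6859)
Final: r = 4669 satisfies f(r) ≡ 0 mod 19^3.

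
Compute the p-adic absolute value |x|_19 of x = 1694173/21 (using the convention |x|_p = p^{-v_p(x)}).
|1694173/21|_19 = 1/130321

Step 1 — compute v_19(x) by factoring powers of 19 out of the numerator and denominator: v_19(1694173/21) = 4. Step 2 — apply |x|_p = p^{-v_p(x)} = 19^{-4} = 1/130321.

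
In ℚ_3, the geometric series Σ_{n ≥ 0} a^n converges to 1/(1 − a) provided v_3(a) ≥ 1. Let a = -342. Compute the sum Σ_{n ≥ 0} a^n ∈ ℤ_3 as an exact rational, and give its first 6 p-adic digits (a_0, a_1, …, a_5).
Σ a^n = 1/(1 − a) = 1/343;  first 6 digits = (1, 0, 1, 2, 2, 2)

v_3(a) = 2 ≥ 1, so the series converges in ℤ_3 to 1/(1 − a) = 1/(1 − (-342)) = 1/343. Expand this rational in ℤ_3: compute digits iteratively via d_i = x_i mod 3, x_{i+1} = (x_i − d_i)/3. The first 6 digits are (1, 0, 1, 2, 2, 2).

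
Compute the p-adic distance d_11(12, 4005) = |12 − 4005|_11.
d_11(12, 4005) = 1/1331

Step 1 — x − y = 12 − 4005 = -3993. Step 2 — v_11(-3993) = 3 (factor: -3993 = −(11^3 · 3); the sign does not affect v_p). Step 3 — |x − y|_11 = 11^{-3} = 1/1331.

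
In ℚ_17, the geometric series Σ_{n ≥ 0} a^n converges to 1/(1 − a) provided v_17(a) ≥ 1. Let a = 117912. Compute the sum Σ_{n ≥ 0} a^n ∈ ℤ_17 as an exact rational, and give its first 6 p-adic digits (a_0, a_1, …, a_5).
Σ a^n = 1/(1 − a) = -1/117911;  first 6 digits = (1, 0, 0, 7, 1, 0)

v_17(a) = 3 ≥ 1, so the series converges in ℤ_17 to 1/(1 − a) = 1/(1 − 117912) = -1/117911. Expand this rational in ℤ_17: compute digits iteratively via d_i = x_i mod 17, x_{i+1} = (x_i − d_i)/17. The first 6 digits are (1, 0, 0, 7, 1, 0).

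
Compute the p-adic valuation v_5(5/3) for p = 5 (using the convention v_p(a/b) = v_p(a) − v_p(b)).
v_5(5/3) = 1

Factor powers of 5 from the numerator and denominator of the reduced fraction: 5 = 5^1 · 1 and 3 = 5^0 · 3. Apply v_p(a/b) = v_p(a) − v_p(b): v_5(5/3) = 1 − 0 = 1.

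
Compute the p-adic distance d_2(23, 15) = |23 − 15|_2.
d_2(23, 15) = 1/8

Step 1 — x − y = 23 − 15 = 8. Step 2 — v_2(8) = 3 (factor: 8 = (2^3 · 1); the sign does not affect v_p). Step 3 — |x − y|_2 = 2^{-3} = 1/8.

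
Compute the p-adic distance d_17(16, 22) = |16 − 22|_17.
d_17(16, 22) = 1

Step 1 — x − y = 16 − 22 = -6. Step 2 — v_17(-6) = 0 (factor: -6 = −(17^0 · 6); the sign does not affect v_p). Step 3 — |x − y|_17 = 17^{0} = 1.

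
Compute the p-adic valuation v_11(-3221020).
v_11(-3221020) = 5

v_11(n) is the largest exponent k such that 11^k divides n. Factor out: -3221020 = -11^5 · 20. (Sign doesn't affect v_p.) So v_11(-3221020) = 5.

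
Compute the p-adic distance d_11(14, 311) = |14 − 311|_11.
d_11(14, 311) = 1/11

Step 1 — x − y = 14 − 311 = -297. Step 2 — v_11(-297) = 1 (factor: -297 = −(11^1 · 27); the sign does not affect v_p). Step 3 — |x − y|_11 = 11^{-1} = 1/11.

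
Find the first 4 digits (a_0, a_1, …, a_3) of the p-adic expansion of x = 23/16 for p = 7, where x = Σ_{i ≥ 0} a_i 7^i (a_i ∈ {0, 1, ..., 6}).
(a_0, …, a_3) = (1, 4, 6, 3)

v_7(23/16) = 0 (numerator and denominator both coprime to 7), so x ∈ ℤ_7^×. Compute digits iteratively via a_i = x_i mod 7, x_{i+1} = (x_i − a_i)/7, with x_0 = x:
  x_0 = 23/16;  a_0 = 1;  x_1 = (x_0 − 1)/7 = 1/16
  x_1 = 1/16;  a_1 = 4;  x_2 = (x_1 − 4)/7 = -9/16
  x_2 = -9/16;  a_2 = 6;  x_3 = (x_2 − 6)/7 = -15/16
  x_3 = -15/16;  a_3 = 3;  x_4 = (x_3 − 3)/7 = -9/16
Digits: (1, 4, 6, 3).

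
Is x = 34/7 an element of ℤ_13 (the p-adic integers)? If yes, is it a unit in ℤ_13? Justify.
x ∈ ℤ_13^× (unit); v_13(x) = 0

ℤ_13 = {x ∈ ℚ_13 : v_13(x) ≥ 0} and ℤ_13^× = {x ∈ ℤ_13 : v_13(x) = 0}. Here v_13(34/7) = v_13(num) − v_13(den) = 0; compare against these criteria.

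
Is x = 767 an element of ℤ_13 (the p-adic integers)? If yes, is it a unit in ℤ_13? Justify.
x ∈ ℤ_13 but not a unit; v_13(x) = 1 > 0

ℤ_13 = {x ∈ ℚ_13 : v_13(x) ≥ 0} and ℤ_13^× = {x ∈ ℤ_13 : v_13(x) = 0}. Here v_13(767) = v_13(num) − v_13(den) = 1; compare against these criteria.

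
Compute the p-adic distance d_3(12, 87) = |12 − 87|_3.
d_3(12, 87) = 1/3

Step 1 — x − y = 12 − 87 = -75. Step 2 — v_3(-75) = 1 (factor: -75 = −(3^1 · 25); the sign does not affect v_p). Step 3 — |x − y|_3 = 3^{-1} = 1/3.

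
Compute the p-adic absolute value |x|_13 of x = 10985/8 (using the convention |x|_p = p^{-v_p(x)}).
|10985/8|_13 = 1/2197

Step 1 — compute v_13(x) by factoring powers of 13 out of the numerator and denominator: v_13(10985/8) = 3. Step 2 — apply |x|_p = p^{-v_p(x)} = 13^{-3} = 1/2197.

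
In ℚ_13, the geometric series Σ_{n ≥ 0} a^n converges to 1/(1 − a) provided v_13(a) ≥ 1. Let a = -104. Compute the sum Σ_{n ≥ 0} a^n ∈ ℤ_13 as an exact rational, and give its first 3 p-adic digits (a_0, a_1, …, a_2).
Σ a^n = 1/(1 − a) = 1/105;  first 3 digits = (1, 5, 11)

v_13(a) = 1 ≥ 1, so the series converges in ℤ_13 to 1/(1 − a) = 1/(1 − (-104)) = 1/105. Expand this rational in ℤ_13: compute digits iteratively via d_i = x_i mod 13, x_{i+1} = (x_i − d_i)/13. The first 3 digits are (1, 5, 11).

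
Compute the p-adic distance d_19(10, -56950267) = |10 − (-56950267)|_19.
d_19(10, -56950267) = 1/2476099

Step 1 — x − y = 10 − (-56950267) = 56950277. Step 2 — v_19(56950277) = 5 (factor: 56950277 = (19^5 · 23); the sign does not affect v_p). Step 3 — |x − y|_19 = 19^{-5} = 1/2476099.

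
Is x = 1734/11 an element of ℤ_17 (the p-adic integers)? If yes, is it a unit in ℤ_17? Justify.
x ∈ ℤ_17 but not a unit; v_17(x) = 2 > 0

ℤ_17 = {x ∈ ℚ_17 : v_17(x) ≥ 0} and ℤ_17^× = {x ∈ ℤ_17 : v_17(x) = 0}. Here v_17(1734/11) = v_17(num) − v_17(den) = 2; compare against these criteria.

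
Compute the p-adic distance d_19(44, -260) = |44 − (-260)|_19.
d_19(44, -260) = 1/19

Step 1 — x − y = 44 − (-260) = 304. Step 2 — v_19(304) = 1 (factor: 304 = (19^1 · 16); the sign does not affect v_p). Step 3 — |x − y|_19 = 19^{-1} = 1/19.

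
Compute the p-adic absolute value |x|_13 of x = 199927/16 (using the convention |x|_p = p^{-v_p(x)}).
|199927/16|_13 = 1/28561

Step 1 — compute v_13(x) by factoring powers of 13 out of the numerator and denominator: v_13(199927/16) = 4. Step 2 — apply |x|_p = p^{-v_p(x)} = 13^{-4} = 1/28561.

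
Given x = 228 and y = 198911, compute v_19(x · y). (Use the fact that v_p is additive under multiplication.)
v_19(45351708) = 4

v_p(x) = 1 (factor: 228 = 19^1 · 12); v_p(y) = 3 (factor: 198911 = 19^3 · 29). Additivity: v_p(xy) = v_p(x) + v_p(y) = 1 + 3 = 4. (Direct check: xy = 45351708 = 19^4 · (348).)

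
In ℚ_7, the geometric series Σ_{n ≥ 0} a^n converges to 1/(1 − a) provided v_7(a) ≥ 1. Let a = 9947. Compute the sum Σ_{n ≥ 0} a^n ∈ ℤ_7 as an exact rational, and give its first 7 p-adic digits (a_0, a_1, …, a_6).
Σ a^n = 1/(1 − a) = -1/9946;  first 7 digits = (1, 0, 0, 1, 4, 0, 1)

v_7(a) = 3 ≥ 1, so the series converges in ℤ_7 to 1/(1 − a) = 1/(1 − 9947) = -1/9946. Expand this rational in ℤ_7: compute digits iteratively via d_i = x_i mod 7, x_{i+1} = (x_i − d_i)/7. The first 7 digits are (1, 0, 0, 1, 4, 0, 1).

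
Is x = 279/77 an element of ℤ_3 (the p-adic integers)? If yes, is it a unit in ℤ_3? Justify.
x ∈ ℤ_3 but not a unit; v_3(x) = 2 > 0

ℤ_3 = {x ∈ ℚ_3 : v_3(x) ≥ 0} and ℤ_3^× = {x ∈ ℤ_3 : v_3(x) = 0}. Here v_3(279/77) = v_3(num) − v_3(den) = 2; compare against these criteria.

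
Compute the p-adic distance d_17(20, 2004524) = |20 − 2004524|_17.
d_17(20, 2004524) = 1/83521

Step 1 — x − y = 20 − 2004524 = -2004504. Step 2 — v_17(-2004504) = 4 (factor: -2004504 = −(17^4 · 24); the sign does not affect v_p). Step 3 — |x − y|_17 = 17^{-4} = 1/83521.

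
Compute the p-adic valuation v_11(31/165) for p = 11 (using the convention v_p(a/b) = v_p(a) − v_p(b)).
v_11(31/165) = -1

Factor powers of 11 from the numerator and denominator of the reduced fraction: 31 = 11^0 · 31 and 165 = 11^1 · 15. Apply v_p(a/b) = v_p(a) − v_p(b): v_11(31/165) = 0 − 1 = -1.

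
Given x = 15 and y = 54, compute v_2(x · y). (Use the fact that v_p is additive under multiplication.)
v_2(810) = 1

v_p(x) = 0 (factor: 15 = 2^0 · 15); v_p(y) = 1 (factor: 54 = 2^1 · 27). Additivity: v_p(xy) = v_p(x) + v_p(y) = 0 + 1 = 1. (Direct check: xy = 810 = 2^1 · (405).)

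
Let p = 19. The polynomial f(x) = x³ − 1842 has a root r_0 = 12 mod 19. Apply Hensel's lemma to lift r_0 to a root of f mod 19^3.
r_2 = 3166 (mod 6859)

Hensel: r_{i+1} = r_i − f(r_i)/f′(r_i) mod 19^{i+2}, where f′(x) = 3x². Iterate:
  r_0 = 12 (mod 19)
  r_1 = 278 (mod 361)
  r_2 = 3166 (mod 6859)
Final: r = 3166 with f(r) ≡ 0 mod 19^3.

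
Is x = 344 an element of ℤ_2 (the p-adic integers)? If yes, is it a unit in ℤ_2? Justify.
x ∈ ℤ_2 but not a unit; v_2(x) = 3 > 0

ℤ_2 = {x ∈ ℚ_2 : v_2(x) ≥ 0} and ℤ_2^× = {x ∈ ℤ_2 : v_2(x) = 0}. Here v_2(344) = v_2(num) − v_2(den) = 3; compare against these criteria.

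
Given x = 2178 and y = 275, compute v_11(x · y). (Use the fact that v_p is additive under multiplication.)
v_11(598950) = 3

v_p(x) = 2 (factor: 2178 = 11^2 · 18); v_p(y) = 1 (factor: 275 = 11^1 · 25). Additivity: v_p(xy) = v_p(x) + v_p(y) = 2 + 1 = 3. (Direct check: xy = 598950 = 11^3 · (450).)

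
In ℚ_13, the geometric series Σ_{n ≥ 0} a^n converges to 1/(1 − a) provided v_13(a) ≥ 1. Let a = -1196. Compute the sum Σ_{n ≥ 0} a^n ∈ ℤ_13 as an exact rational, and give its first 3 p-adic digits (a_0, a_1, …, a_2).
Σ a^n = 1/(1 − a) = 1/1197;  first 3 digits = (1, 12, 6)

v_13(a) = 1 ≥ 1, so the series converges in ℤ_13 to 1/(1 − a) = 1/(1 − (-1196)) = 1/1197. Expand this rational in ℤ_13: compute digits iteratively via d_i = x_i mod 13, x_{i+1} = (x_i − d_i)/13. The first 3 digits are (1, 12, 6).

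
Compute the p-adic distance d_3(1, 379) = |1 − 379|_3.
d_3(1, 379) = 1/27

Step 1 — x − y = 1 − 379 = -378. Step 2 — v_3(-378) = 3 (factor: -378 = −(3^3 · 14); the sign does not affect v_p). Step 3 — |x − y|_3 = 3^{-3} = 1/27.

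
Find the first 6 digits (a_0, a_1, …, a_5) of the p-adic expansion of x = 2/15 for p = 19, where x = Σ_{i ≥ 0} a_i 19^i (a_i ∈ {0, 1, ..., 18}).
(a_0, …, a_5) = (9, 16, 8, 16, 8, 16)

v_19(2/15) = 0 (numerator and denominator both coprime to 19), so x ∈ ℤ_19^×. Compute digits iteratively via a_i = x_i mod 19, x_{i+1} = (x_i − a_i)/19, with x_0 = x:
  x_0 = 2/15;  a_0 = 9;  x_1 = (x_0 − 9)/19 = -7/15
  x_1 = -7/15;  a_1 = 16;  x_2 = (x_1 − 16)/19 = -13/15
  x_2 = -13/15;  a_2 = 8;  x_3 = (x_2 − 8)/19 = -7/15
  x_3 = -7/15;  a_3 = 16;  x_4 = (x_3 − 16)/19 = -13/15
  x_4 = -13/15;  a_4 = 8;  x_5 = (x_4 − 8)/19 = -7/15
  x_5 = -7/15;  a_5 = 16;  x_6 = (x_5 − 16)/19 = -13/15
Digits: (9, 16, 8, 16, 8, 16).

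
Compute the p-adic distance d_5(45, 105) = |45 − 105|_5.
d_5(45, 105) = 1/5

Step 1 — x − y = 45 − 105 = -60. Step 2 — v_5(-60) = 1 (factor: -60 = −(5^1 · 12); the sign does not affect v_p). Step 3 — |x − y|_5 = 5^{-1} = 1/5.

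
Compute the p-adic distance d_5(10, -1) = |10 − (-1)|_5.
d_5(10, -1) = 1

Step 1 — x − y = 10 − (-1) = 11. Step 2 — v_5(11) = 0 (factor: 11 = (5^0 · 11); the sign does not affect v_p). Step 3 — |x − y|_5 = 5^{0} = 1.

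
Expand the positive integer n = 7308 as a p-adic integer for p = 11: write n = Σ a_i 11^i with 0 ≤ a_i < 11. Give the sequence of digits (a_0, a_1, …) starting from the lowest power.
(a_0, a_1, …) = (4, 4, 5, 5)

Repeated division by 11 gives the digits low-to-high: 7308 = 4 + 4·11^1 + 5·11^2 + 5·11^3. Digit sequence: (4, 4, 5, 5).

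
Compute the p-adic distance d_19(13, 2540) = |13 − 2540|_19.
d_19(13, 2540) = 1/361

Step 1 — x − y = 13 − 2540 = -2527. Step 2 — v_19(-2527) = 2 (factor: -2527 = −(19^2 · 7); the sign does not affect v_p). Step 3 — |x − y|_19 = 19^{-2} = 1/361.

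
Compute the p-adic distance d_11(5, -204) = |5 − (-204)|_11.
d_11(5, -204) = 1/11

Step 1 — x − y = 5 − (-204) = 209. Step 2 — v_11(209) = 1 (factor: 209 = (11^1 · 19); the sign does not affect v_p). Step 3 — |x − y|_11 = 11^{-1} = 1/11.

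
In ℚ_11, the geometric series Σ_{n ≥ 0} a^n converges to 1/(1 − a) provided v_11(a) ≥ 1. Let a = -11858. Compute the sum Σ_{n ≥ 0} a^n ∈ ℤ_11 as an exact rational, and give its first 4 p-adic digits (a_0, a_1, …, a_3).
Σ a^n = 1/(1 − a) = 1/11859;  first 4 digits = (1, 0, 1, 2)

v_11(a) = 2 ≥ 1, so the series converges in ℤ_11 to 1/(1 − a) = 1/(1 − (-11858)) = 1/11859. Expand this rational in ℤ_11: compute digits iteratively via d_i = x_i mod 11, x_{i+1} = (x_i − d_i)/11. The first 4 digits are (1, 0, 1, 2).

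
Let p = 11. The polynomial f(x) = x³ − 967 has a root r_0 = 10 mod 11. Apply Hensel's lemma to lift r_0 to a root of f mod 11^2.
r_1 = 120 (mod 121)

Hensel: r_{i+1} = r_i − f(r_i)/f′(r_i) mod 11^{i+2}, where f′(x) = 3x². Iterate:
  r_0 = 10 (mod 11)
  r_1 = 120 (mod 121)
Final: r = 120 with f(r) ≡ 0 mod 11^2.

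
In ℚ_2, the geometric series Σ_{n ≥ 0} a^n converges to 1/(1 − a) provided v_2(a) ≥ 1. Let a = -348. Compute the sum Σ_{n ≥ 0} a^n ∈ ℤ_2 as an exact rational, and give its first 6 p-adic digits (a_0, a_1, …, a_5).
Σ a^n = 1/(1 − a) = 1/349;  first 6 digits = (1, 0, 1, 0, 1, 1)

v_2(a) = 2 ≥ 1, so the series converges in ℤ_2 to 1/(1 − a) = 1/(1 − (-348)) = 1/349. Expand this rational in ℤ_2: compute digits iteratively via d_i = x_i mod 2, x_{i+1} = (x_i − d_i)/2. The first 6 digits are (1, 0, 1, 0, 1, 1).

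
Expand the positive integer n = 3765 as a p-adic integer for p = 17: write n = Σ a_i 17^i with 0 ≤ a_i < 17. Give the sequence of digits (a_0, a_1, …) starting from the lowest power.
(a_0, a_1, …) = (8, 0, 13)

Repeated division by 17 gives the digits low-to-high: 3765 = 8 + 13·17^2. Digit sequence: (8, 0, 13).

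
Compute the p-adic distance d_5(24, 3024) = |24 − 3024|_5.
d_5(24, 3024) = 1/125

Step 1 — x − y = 24 − 3024 = -3000. Step 2 — v_5(-3000) = 3 (factor: -3000 = −(5^3 · 24); the sign does not affect v_p). Step 3 — |x − y|_5 = 5^{-3} = 1/125.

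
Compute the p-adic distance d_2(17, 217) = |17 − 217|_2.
d_2(17, 217) = 1/8

Step 1 — x − y = 17 − 217 = -200. Step 2 — v_2(-200) = 3 (factor: -200 = −(2^3 · 25); the sign does not affect v_p). Step 3 — |x − y|_2 = 2^{-3} = 1/8.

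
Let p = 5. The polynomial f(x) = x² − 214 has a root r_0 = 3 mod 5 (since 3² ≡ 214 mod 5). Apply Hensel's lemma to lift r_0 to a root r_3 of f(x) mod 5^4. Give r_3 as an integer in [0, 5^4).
r_3 = 408 (mod 625)

Hensel's recurrence: r_{i+1} = r_i − f(r_i)·(f′(r_i))^{-1} mod 5^{i+2}, with f′(x) = 2x. Iterate:
  r_0 = 3 (mod 5)
  r_1 = 8 (mod 25)
  r_2 = 33 (mod 125)
  r_3 = 408 (mod 625)
Final: r_3 = 408, and one checks f(r_3) ≡ 0 mod 5^4.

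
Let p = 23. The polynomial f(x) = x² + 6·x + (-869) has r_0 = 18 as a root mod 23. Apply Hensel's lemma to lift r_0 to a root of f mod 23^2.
r_1 = 41 (mod 529)

Hensel: r_{i+1} = r_i − f(r_i)·(f′(r_i))^{-1} mod 23^{i+2}, f′(x) = 2x + 6. Iterate:
  r_0 = 18 (mod 23)
  r_1 = 41 (mod 529)
Final: r = 41 satisfies f(r) ≡ 0 mod 23^2.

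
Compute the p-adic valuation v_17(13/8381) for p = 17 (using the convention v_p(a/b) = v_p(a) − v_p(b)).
v_17(13/8381) = -2

Factor powers of 17 from the numerator and denominator of the reduced fraction: 13 = 17^0 · 13 and 8381 = 17^2 · 29. Apply v_p(a/b) = v_p(a) − v_p(b): v_17(13/8381) = 0 − 2 = -2.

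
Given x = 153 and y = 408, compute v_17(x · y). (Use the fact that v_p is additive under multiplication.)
v_17(62424) = 2

v_p(x) = 1 (factor: 153 = 17^1 · 9); v_p(y) = 1 (factor: 408 = 17^1 · 24). Additivity: v_p(xy) = v_p(x) + v_p(y) = 1 + 1 = 2. (Direct check: xy = 62424 = 17^2 · (216).)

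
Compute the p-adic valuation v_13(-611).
v_13(-611) = 1

v_13(n) is the largest exponent k such that 13^k divides n. Factor out: -611 = -13^1 · 47. (Sign doesn't affect v_p.) So v_13(-611) = 1.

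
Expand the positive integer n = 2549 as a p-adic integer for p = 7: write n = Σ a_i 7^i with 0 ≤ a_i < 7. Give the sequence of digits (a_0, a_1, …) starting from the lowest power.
(a_0, a_1, …) = (1, 0, 3, 0, 1)

Repeated division by 7 gives the digits low-to-high: 2549 = 1 + 3·7^2 + 1·7^4. Digit sequence: (1, 0, 3, 0, 1).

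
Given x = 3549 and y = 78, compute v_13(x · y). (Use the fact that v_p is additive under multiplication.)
v_13(276822) = 3

v_p(x) = 2 (factor: 3549 = 13^2 · 21); v_p(y) = 1 (factor: 78 = 13^1 · 6). Additivity: v_p(xy) = v_p(x) + v_p(y) = 2 + 1 = 3. (Direct check: xy = 276822 = 13^3 · (126).)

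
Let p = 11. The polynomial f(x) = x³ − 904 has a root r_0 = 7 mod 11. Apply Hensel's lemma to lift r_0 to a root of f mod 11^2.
r_1 = 117 (mod 121)

Hensel: r_{i+1} = r_i − f(r_i)/f′(r_i) mod 11^{i+2}, where f′(x) = 3x². Iterate:
  r_0 = 7 (mod 11)
  r_1 = 117 (mod 121)
Final: r = 117 with f(r) ≡ 0 mod 11^2.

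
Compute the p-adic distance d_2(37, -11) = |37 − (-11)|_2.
d_2(37, -11) = 1/16

Step 1 — x − y = 37 − (-11) = 48. Step 2 — v_2(48) = 4 (factor: 48 = (2^4 · 3); the sign does not affect v_p). Step 3 — |x − y|_2 = 2^{-4} = 1/16.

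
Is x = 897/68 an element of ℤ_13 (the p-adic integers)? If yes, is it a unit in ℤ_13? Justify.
x ∈ ℤ_13 but not a unit; v_13(x) = 1 > 0

ℤ_13 = {x ∈ ℚ_13 : v_13(x) ≥ 0} and ℤ_13^× = {x ∈ ℤ_13 : v_13(x) = 0}. Here v_13(897/68) = v_13(num) − v_13(den) = 1; compare against these criteria.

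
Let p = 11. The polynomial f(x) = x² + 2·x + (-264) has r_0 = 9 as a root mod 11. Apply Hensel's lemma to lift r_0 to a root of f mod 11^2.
r_1 = 108 (mod 121)

Hensel: r_{i+1} = r_i − f(r_i)·(f′(r_i))^{-1} mod 11^{i+2}, f′(x) = 2x + 2. Iterate:
  r_0 = 9 (mod 11)
  r_1 = 108 (mod 121)
Final: r = 108 satisfies f(r) ≡ 0 mod 11^2.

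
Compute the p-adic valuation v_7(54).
v_7(54) = 0

v_7(n) is the largest exponent k such that 7^k divides n. Factor out: 54 = 7^0 · 54. (Sign doesn't affect v_p.) So v_7(54) = 0.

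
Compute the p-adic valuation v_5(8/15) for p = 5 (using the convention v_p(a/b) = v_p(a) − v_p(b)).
v_5(8/15) = -1

Factor powers of 5 from the numerator and denominator of the reduced fraction: 8 = 5^0 · 8 and 15 = 5^1 · 3. Apply v_p(a/b) = v_p(a) − v_p(b): v_5(8/15) = 0 − 1 = -1.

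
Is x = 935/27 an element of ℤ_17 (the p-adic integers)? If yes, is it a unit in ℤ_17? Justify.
x ∈ ℤ_17 but not a unit; v_17(x) = 1 > 0

ℤ_17 = {x ∈ ℚ_17 : v_17(x) ≥ 0} and ℤ_17^× = {x ∈ ℤ_17 : v_17(x) = 0}. Here v_17(935/27) = v_17(num) − v_17(den) = 1; compare against these criteria.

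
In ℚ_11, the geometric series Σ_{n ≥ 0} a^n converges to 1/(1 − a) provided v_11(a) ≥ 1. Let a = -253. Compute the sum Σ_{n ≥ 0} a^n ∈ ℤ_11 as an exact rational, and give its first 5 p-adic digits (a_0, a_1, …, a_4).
Σ a^n = 1/(1 − a) = 1/254;  first 5 digits = (1, 10, 9, 2, 10)

v_11(a) = 1 ≥ 1, so the series converges in ℤ_11 to 1/(1 − a) = 1/(1 − (-253)) = 1/254. Expand this rational in ℤ_11: compute digits iteratively via d_i = x_i mod 11, x_{i+1} = (x_i − d_i)/11. The first 5 digits are (1, 10, 9, 2, 10).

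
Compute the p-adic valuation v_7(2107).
v_7(2107) = 2

v_7(n) is the largest exponent k such that 7^k divides n. Factor out: 2107 = 7^2 · 43. (Sign doesn't affect v_p.) So v_7(2107) = 2.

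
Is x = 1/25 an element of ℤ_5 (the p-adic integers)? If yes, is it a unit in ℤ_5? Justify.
x ∉ ℤ_5 (v_5(x) = -2 < 0)

ℤ_5 = {x ∈ ℚ_5 : v_5(x) ≥ 0} and ℤ_5^× = {x ∈ ℤ_5 : v_5(x) = 0}. Here v_5(1/25) = v_5(num) − v_5(den) = -2; compare against these criteria.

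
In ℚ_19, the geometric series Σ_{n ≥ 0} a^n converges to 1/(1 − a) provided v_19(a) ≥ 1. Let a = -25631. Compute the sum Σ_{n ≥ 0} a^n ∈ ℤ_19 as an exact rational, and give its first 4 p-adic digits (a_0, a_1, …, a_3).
Σ a^n = 1/(1 − a) = 1/25632;  first 4 digits = (1, 0, 5, 15)

v_19(a) = 2 ≥ 1, so the series converges in ℤ_19 to 1/(1 − a) = 1/(1 − (-25631)) = 1/25632. Expand this rational in ℤ_19: compute digits iteratively via d_i = x_i mod 19, x_{i+1} = (x_i − d_i)/19. The first 4 digits are (1, 0, 5, 15).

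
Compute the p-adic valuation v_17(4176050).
v_17(4176050) = 4

v_17(n) is the largest exponent k such that 17^k divides n. Factor out: 4176050 = 17^4 · 50. (Sign doesn't affect v_p.) So v_17(4176050) = 4.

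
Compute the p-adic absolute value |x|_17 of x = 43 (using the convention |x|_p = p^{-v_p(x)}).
|43|_17 = 1

Step 1 — compute v_17(x) by factoring powers of 17 out of the numerator and denominator: v_17(43) = 0. Step 2 — apply |x|_p = p^{-v_p(x)} = 17^{0} = 1.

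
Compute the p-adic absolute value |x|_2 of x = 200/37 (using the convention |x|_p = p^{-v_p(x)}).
|200/37|_2 = 1/8

Step 1 — compute v_2(x) by factoring powers of 2 out of the numerator and denominator: v_2(200/37) = 3. Step 2 — apply |x|_p = p^{-v_p(x)} = 2^{-3} = 1/8.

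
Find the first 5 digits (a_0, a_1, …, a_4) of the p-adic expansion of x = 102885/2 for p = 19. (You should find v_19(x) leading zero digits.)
(a_0, …, a_4) = (0, 0, 0, 17, 9)

v_19(102885/2) = 3, so a_0 = ... = a_2 = 0. Factor out: x = 19^3 · u with u = 15/2 a unit in ℤ_19. Expand u iteratively via a_{v+i} = u_i mod 19, u_{i+1} = (u_i − a_{v+i})/19:
  u_0 = 15/2;  a_3 = 17;  u_1 = (u_0 − 17)/19 = -1/2
  u_1 = -1/2;  a_4 = 9;  u_2 = (u_1 − 9)/19 = -1/2
Digits: (0, 0, 0, 17, 9).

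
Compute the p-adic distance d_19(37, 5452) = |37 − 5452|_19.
d_19(37, 5452) = 1/361

Step 1 — x − y = 37 − 5452 = -5415. Step 2 — v_19(-5415) = 2 (factor: -5415 = −(19^2 · 15); the sign does not affect v_p). Step 3 — |x − y|_19 = 19^{-2} = 1/361.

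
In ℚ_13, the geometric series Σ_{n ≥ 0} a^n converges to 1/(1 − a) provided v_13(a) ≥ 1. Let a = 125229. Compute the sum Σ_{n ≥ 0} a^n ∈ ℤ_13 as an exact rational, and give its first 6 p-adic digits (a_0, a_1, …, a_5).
Σ a^n = 1/(1 − a) = -1/125228;  first 6 digits = (1, 0, 0, 5, 4, 0)

v_13(a) = 3 ≥ 1, so the series converges in ℤ_13 to 1/(1 − a) = 1/(1 − 125229) = -1/125228. Expand this rational in ℤ_13: compute digits iteratively via d_i = x_i mod 13, x_{i+1} = (x_i − d_i)/13. The first 6 digits are (1, 0, 0, 5, 4, 0).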